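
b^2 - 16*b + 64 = (b - 8)^2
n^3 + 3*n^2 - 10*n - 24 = (n - 3)*(n + 2)*(n + 4)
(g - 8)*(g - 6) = g^2 - 14*g + 48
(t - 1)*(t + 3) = t^2 + 2*t - 3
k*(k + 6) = k^2 + 6*k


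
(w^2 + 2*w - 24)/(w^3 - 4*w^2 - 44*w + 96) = (w - 4)/(w^2 - 10*w + 16)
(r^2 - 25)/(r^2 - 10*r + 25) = (r + 5)/(r - 5)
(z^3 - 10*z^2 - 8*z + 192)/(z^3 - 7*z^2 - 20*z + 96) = (z - 6)/(z - 3)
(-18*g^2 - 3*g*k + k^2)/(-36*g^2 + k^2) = (3*g + k)/(6*g + k)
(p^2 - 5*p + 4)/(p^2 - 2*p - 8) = (p - 1)/(p + 2)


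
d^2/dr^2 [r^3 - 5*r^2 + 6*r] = 6*r - 10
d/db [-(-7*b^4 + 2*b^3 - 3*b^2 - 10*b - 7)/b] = 21*b^2 - 4*b + 3 - 7/b^2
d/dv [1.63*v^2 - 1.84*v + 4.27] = 3.26*v - 1.84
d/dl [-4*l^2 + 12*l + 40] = 12 - 8*l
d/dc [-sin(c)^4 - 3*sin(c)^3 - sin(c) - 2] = -(4*sin(c)^3 + 9*sin(c)^2 + 1)*cos(c)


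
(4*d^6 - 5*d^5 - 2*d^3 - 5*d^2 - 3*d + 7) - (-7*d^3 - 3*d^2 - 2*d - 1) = 4*d^6 - 5*d^5 + 5*d^3 - 2*d^2 - d + 8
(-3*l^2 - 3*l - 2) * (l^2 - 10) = -3*l^4 - 3*l^3 + 28*l^2 + 30*l + 20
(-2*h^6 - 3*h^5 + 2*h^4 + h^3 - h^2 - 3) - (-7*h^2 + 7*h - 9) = -2*h^6 - 3*h^5 + 2*h^4 + h^3 + 6*h^2 - 7*h + 6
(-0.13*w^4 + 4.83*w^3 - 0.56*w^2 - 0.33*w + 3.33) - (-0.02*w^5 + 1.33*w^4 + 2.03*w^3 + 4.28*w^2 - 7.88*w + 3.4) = 0.02*w^5 - 1.46*w^4 + 2.8*w^3 - 4.84*w^2 + 7.55*w - 0.0699999999999998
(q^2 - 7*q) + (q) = q^2 - 6*q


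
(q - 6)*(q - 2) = q^2 - 8*q + 12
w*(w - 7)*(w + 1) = w^3 - 6*w^2 - 7*w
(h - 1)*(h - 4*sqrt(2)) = h^2 - 4*sqrt(2)*h - h + 4*sqrt(2)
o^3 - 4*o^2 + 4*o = o*(o - 2)^2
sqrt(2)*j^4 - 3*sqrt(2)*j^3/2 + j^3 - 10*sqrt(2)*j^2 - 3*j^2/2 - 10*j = j*(j - 4)*(j + 5/2)*(sqrt(2)*j + 1)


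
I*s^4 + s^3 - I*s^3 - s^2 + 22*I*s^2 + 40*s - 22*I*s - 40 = (s - 4*I)*(s - 2*I)*(s + 5*I)*(I*s - I)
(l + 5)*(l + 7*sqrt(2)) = l^2 + 5*l + 7*sqrt(2)*l + 35*sqrt(2)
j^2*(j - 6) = j^3 - 6*j^2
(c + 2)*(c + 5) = c^2 + 7*c + 10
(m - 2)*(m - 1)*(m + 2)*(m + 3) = m^4 + 2*m^3 - 7*m^2 - 8*m + 12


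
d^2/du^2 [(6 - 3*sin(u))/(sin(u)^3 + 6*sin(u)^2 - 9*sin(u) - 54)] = 3*(4*sin(u)^7 - 66*sin(u)^5 + 492*sin(u)^4 + 1398*sin(u)^3 - 3564*sin(u)^2 + 1944*sin(u) + 2592)/(sin(u)^3 + 6*sin(u)^2 - 9*sin(u) - 54)^3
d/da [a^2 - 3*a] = 2*a - 3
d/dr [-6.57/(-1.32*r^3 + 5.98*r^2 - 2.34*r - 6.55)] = (-26.0172*r^2 + 78.5772*r - 15.3738)/(1.32*r^3 - 5.98*r^2 + 2.34*r + 6.55)^2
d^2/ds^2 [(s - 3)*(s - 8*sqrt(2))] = 2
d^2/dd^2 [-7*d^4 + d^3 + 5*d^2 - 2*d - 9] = -84*d^2 + 6*d + 10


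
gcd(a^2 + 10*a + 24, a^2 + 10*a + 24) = a^2 + 10*a + 24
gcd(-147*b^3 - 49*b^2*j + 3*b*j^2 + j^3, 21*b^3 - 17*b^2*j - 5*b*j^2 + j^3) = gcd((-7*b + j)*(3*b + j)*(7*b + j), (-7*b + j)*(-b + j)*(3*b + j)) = 21*b^2 + 4*b*j - j^2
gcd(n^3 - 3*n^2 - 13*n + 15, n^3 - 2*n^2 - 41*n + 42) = n - 1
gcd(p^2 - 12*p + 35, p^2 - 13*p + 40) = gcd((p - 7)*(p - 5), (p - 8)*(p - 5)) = p - 5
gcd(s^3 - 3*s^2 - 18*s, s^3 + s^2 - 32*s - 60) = s - 6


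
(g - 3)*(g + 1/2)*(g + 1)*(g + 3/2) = g^4 - 25*g^2/4 - 15*g/2 - 9/4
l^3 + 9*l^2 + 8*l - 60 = (l - 2)*(l + 5)*(l + 6)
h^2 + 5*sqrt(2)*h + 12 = (h + 2*sqrt(2))*(h + 3*sqrt(2))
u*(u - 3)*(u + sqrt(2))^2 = u^4 - 3*u^3 + 2*sqrt(2)*u^3 - 6*sqrt(2)*u^2 + 2*u^2 - 6*u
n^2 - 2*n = n*(n - 2)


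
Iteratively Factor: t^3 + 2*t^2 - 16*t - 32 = (t + 2)*(t^2 - 16) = (t - 4)*(t + 2)*(t + 4)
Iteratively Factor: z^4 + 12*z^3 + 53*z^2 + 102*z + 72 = (z + 3)*(z^3 + 9*z^2 + 26*z + 24) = (z + 3)*(z + 4)*(z^2 + 5*z + 6) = (z + 2)*(z + 3)*(z + 4)*(z + 3)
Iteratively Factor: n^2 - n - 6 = (n + 2)*(n - 3)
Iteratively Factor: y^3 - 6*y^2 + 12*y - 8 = (y - 2)*(y^2 - 4*y + 4) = (y - 2)^2*(y - 2)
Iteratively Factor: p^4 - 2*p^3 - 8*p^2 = (p)*(p^3 - 2*p^2 - 8*p) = p*(p - 4)*(p^2 + 2*p) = p^2*(p - 4)*(p + 2)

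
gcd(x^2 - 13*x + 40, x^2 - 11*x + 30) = x - 5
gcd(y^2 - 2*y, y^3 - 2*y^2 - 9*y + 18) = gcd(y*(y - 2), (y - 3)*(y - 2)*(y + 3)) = y - 2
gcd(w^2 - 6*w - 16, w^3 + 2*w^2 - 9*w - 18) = w + 2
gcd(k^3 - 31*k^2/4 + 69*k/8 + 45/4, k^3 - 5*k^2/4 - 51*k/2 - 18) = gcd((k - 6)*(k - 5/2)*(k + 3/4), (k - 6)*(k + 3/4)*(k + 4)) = k^2 - 21*k/4 - 9/2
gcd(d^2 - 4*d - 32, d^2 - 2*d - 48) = d - 8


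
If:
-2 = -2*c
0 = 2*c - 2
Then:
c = 1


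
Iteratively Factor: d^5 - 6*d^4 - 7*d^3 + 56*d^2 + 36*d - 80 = (d + 2)*(d^4 - 8*d^3 + 9*d^2 + 38*d - 40) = (d - 1)*(d + 2)*(d^3 - 7*d^2 + 2*d + 40) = (d - 1)*(d + 2)^2*(d^2 - 9*d + 20) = (d - 4)*(d - 1)*(d + 2)^2*(d - 5)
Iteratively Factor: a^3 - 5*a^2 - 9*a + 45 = (a + 3)*(a^2 - 8*a + 15) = (a - 3)*(a + 3)*(a - 5)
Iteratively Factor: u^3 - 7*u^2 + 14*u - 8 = (u - 2)*(u^2 - 5*u + 4) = (u - 2)*(u - 1)*(u - 4)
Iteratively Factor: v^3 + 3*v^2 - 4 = (v + 2)*(v^2 + v - 2) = (v + 2)^2*(v - 1)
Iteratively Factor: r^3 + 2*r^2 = (r)*(r^2 + 2*r) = r^2*(r + 2)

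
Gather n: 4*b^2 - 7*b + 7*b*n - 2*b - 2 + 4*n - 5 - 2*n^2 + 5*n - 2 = 4*b^2 - 9*b - 2*n^2 + n*(7*b + 9) - 9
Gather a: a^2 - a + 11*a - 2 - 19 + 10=a^2 + 10*a - 11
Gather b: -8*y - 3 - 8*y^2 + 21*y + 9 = -8*y^2 + 13*y + 6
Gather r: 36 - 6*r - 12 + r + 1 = 25 - 5*r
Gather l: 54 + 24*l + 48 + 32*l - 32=56*l + 70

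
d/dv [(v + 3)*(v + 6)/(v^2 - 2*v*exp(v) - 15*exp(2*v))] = (2*(v + 3)*(v + 6)*(v*exp(v) - v + 15*exp(2*v) + exp(v)) - (2*v + 9)*(-v^2 + 2*v*exp(v) + 15*exp(2*v)))/(-v^2 + 2*v*exp(v) + 15*exp(2*v))^2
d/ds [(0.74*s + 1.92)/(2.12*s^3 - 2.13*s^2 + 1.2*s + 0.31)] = (-3.1376*s^3 - 10.635*s^2 + 8.1792*s - 2.0746)/(4.4944*s^6 - 9.0312*s^5 + 9.6249*s^4 - 3.7976*s^3 + 0.1194*s^2 + 0.744*s + 0.0961)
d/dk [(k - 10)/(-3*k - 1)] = -31/(3*k + 1)^2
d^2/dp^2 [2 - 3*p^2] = -6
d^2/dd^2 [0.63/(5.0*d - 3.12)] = 31.5/(5.0*d - 3.12)^3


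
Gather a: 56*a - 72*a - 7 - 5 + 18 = 6 - 16*a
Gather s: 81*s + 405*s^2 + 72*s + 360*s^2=765*s^2 + 153*s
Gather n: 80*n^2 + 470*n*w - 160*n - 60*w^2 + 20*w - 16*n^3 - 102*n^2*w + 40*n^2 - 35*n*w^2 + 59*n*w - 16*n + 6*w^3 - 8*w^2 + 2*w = -16*n^3 + n^2*(120 - 102*w) + n*(-35*w^2 + 529*w - 176) + 6*w^3 - 68*w^2 + 22*w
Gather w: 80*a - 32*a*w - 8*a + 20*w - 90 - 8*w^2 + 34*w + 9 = 72*a - 8*w^2 + w*(54 - 32*a) - 81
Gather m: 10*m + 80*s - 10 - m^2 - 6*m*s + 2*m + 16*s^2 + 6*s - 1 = -m^2 + m*(12 - 6*s) + 16*s^2 + 86*s - 11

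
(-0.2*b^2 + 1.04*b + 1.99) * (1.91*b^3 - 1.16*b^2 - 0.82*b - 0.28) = -0.382*b^5 + 2.2184*b^4 + 2.7585*b^3 - 3.1052*b^2 - 1.923*b - 0.5572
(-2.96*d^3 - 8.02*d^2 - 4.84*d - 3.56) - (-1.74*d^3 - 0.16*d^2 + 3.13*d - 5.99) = -1.22*d^3 - 7.86*d^2 - 7.97*d + 2.43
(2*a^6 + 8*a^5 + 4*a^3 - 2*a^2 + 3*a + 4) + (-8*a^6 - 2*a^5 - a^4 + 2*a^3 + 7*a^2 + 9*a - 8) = -6*a^6 + 6*a^5 - a^4 + 6*a^3 + 5*a^2 + 12*a - 4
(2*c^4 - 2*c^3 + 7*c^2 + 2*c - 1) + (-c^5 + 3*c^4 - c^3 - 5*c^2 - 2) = -c^5 + 5*c^4 - 3*c^3 + 2*c^2 + 2*c - 3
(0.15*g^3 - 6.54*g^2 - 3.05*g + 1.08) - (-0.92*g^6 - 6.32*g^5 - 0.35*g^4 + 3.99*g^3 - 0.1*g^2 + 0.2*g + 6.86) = 0.92*g^6 + 6.32*g^5 + 0.35*g^4 - 3.84*g^3 - 6.44*g^2 - 3.25*g - 5.78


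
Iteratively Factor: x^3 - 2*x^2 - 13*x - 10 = (x - 5)*(x^2 + 3*x + 2) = (x - 5)*(x + 2)*(x + 1)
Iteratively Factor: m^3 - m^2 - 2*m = (m - 2)*(m^2 + m) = (m - 2)*(m + 1)*(m)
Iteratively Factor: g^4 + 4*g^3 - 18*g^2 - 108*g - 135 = (g + 3)*(g^3 + g^2 - 21*g - 45) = (g - 5)*(g + 3)*(g^2 + 6*g + 9) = (g - 5)*(g + 3)^2*(g + 3)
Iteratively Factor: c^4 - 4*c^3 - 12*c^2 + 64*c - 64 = (c - 4)*(c^3 - 12*c + 16) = (c - 4)*(c + 4)*(c^2 - 4*c + 4) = (c - 4)*(c - 2)*(c + 4)*(c - 2)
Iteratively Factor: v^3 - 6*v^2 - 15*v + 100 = (v - 5)*(v^2 - v - 20) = (v - 5)^2*(v + 4)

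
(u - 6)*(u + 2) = u^2 - 4*u - 12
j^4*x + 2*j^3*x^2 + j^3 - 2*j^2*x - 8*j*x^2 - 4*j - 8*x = (j - 2)*(j + 2)*(j + 2*x)*(j*x + 1)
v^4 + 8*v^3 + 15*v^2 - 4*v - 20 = (v - 1)*(v + 2)^2*(v + 5)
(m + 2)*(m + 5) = m^2 + 7*m + 10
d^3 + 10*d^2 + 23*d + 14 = (d + 1)*(d + 2)*(d + 7)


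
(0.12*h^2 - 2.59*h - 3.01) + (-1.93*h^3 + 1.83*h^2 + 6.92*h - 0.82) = -1.93*h^3 + 1.95*h^2 + 4.33*h - 3.83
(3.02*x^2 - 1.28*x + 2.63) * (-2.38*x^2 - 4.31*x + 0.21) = -7.1876*x^4 - 9.9698*x^3 - 0.1084*x^2 - 11.6041*x + 0.5523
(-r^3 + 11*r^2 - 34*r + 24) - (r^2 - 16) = -r^3 + 10*r^2 - 34*r + 40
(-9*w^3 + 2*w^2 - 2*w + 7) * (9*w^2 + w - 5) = -81*w^5 + 9*w^4 + 29*w^3 + 51*w^2 + 17*w - 35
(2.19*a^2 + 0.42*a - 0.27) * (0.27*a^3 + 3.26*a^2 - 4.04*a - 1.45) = 0.5913*a^5 + 7.2528*a^4 - 7.5513*a^3 - 5.7525*a^2 + 0.4818*a + 0.3915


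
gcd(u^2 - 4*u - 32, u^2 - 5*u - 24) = u - 8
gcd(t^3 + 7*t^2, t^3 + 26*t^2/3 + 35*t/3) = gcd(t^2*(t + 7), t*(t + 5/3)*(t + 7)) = t^2 + 7*t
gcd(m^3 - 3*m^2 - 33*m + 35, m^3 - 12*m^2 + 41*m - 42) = m - 7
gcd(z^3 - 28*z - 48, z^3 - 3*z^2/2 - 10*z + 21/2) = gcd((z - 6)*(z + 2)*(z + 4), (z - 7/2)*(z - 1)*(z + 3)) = 1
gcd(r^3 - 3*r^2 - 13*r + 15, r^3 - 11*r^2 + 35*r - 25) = r^2 - 6*r + 5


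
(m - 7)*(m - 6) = m^2 - 13*m + 42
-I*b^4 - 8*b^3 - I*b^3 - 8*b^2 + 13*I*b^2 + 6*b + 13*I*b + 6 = (b - 6*I)*(b - I)^2*(-I*b - I)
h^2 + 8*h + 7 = (h + 1)*(h + 7)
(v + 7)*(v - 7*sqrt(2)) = v^2 - 7*sqrt(2)*v + 7*v - 49*sqrt(2)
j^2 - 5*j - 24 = (j - 8)*(j + 3)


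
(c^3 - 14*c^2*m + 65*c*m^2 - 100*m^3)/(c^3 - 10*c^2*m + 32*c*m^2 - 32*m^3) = (c^2 - 10*c*m + 25*m^2)/(c^2 - 6*c*m + 8*m^2)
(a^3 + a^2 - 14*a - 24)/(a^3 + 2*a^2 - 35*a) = (a^3 + a^2 - 14*a - 24)/(a*(a^2 + 2*a - 35))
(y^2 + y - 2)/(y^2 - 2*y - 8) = (y - 1)/(y - 4)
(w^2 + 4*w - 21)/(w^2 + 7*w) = (w - 3)/w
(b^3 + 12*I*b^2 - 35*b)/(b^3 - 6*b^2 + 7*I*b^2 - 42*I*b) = (b + 5*I)/(b - 6)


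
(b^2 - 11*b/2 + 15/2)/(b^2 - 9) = (b - 5/2)/(b + 3)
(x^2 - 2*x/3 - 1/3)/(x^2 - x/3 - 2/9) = 3*(x - 1)/(3*x - 2)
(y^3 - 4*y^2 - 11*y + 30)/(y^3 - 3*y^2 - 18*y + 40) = (y + 3)/(y + 4)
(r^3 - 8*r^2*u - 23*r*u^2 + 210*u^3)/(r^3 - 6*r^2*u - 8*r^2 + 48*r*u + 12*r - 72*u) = (r^2 - 2*r*u - 35*u^2)/(r^2 - 8*r + 12)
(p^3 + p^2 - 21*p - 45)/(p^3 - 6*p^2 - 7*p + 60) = (p + 3)/(p - 4)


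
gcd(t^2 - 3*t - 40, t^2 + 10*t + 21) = 1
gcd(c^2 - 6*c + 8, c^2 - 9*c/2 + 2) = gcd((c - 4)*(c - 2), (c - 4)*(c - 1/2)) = c - 4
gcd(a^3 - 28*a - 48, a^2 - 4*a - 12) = a^2 - 4*a - 12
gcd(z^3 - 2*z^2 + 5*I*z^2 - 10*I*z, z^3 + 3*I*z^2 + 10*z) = z^2 + 5*I*z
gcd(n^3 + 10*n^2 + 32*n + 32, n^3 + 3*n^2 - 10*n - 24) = n^2 + 6*n + 8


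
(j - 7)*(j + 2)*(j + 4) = j^3 - j^2 - 34*j - 56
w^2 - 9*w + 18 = (w - 6)*(w - 3)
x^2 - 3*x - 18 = (x - 6)*(x + 3)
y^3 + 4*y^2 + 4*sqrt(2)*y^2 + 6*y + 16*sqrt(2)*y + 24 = (y + 4)*(y + sqrt(2))*(y + 3*sqrt(2))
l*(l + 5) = l^2 + 5*l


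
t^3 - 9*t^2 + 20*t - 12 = (t - 6)*(t - 2)*(t - 1)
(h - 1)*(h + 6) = h^2 + 5*h - 6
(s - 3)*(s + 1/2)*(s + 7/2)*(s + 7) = s^4 + 8*s^3 - 13*s^2/4 - 77*s - 147/4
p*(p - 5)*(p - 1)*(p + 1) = p^4 - 5*p^3 - p^2 + 5*p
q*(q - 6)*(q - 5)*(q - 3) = q^4 - 14*q^3 + 63*q^2 - 90*q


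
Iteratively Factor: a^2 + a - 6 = (a + 3)*(a - 2)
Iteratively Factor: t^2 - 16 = (t - 4)*(t + 4)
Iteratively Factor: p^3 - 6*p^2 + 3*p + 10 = (p + 1)*(p^2 - 7*p + 10) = (p - 5)*(p + 1)*(p - 2)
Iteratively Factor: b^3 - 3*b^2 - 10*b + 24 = (b + 3)*(b^2 - 6*b + 8) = (b - 4)*(b + 3)*(b - 2)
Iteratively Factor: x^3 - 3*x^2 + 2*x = (x - 2)*(x^2 - x) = (x - 2)*(x - 1)*(x)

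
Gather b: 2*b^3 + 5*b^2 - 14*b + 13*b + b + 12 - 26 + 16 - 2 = 2*b^3 + 5*b^2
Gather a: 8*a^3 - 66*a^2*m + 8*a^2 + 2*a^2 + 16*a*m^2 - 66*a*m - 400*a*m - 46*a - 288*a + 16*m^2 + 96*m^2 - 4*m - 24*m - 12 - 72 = 8*a^3 + a^2*(10 - 66*m) + a*(16*m^2 - 466*m - 334) + 112*m^2 - 28*m - 84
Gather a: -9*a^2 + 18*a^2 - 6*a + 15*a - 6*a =9*a^2 + 3*a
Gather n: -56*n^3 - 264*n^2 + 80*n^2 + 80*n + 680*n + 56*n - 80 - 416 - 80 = -56*n^3 - 184*n^2 + 816*n - 576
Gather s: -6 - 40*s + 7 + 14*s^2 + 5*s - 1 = 14*s^2 - 35*s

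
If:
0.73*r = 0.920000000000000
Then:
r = 1.26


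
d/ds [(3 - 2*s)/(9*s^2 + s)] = 3*(6*s^2 - 18*s - 1)/(s^2*(81*s^2 + 18*s + 1))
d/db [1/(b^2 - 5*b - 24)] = (5 - 2*b)/(-b^2 + 5*b + 24)^2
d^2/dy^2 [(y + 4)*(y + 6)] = 2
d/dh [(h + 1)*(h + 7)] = 2*h + 8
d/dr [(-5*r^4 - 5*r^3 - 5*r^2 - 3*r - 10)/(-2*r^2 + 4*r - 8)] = (10*r^5 - 25*r^4 + 60*r^3 + 47*r^2 + 20*r + 32)/(2*(r^4 - 4*r^3 + 12*r^2 - 16*r + 16))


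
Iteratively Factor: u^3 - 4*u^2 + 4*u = (u - 2)*(u^2 - 2*u) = (u - 2)^2*(u)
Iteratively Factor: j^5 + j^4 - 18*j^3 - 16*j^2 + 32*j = (j + 2)*(j^4 - j^3 - 16*j^2 + 16*j) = j*(j + 2)*(j^3 - j^2 - 16*j + 16) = j*(j + 2)*(j + 4)*(j^2 - 5*j + 4) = j*(j - 4)*(j + 2)*(j + 4)*(j - 1)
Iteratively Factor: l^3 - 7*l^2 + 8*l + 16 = (l - 4)*(l^2 - 3*l - 4) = (l - 4)*(l + 1)*(l - 4)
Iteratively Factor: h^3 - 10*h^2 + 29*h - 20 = (h - 1)*(h^2 - 9*h + 20) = (h - 5)*(h - 1)*(h - 4)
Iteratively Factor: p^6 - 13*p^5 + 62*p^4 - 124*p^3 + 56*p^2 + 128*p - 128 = (p - 2)*(p^5 - 11*p^4 + 40*p^3 - 44*p^2 - 32*p + 64) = (p - 2)^2*(p^4 - 9*p^3 + 22*p^2 - 32) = (p - 2)^3*(p^3 - 7*p^2 + 8*p + 16) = (p - 4)*(p - 2)^3*(p^2 - 3*p - 4) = (p - 4)^2*(p - 2)^3*(p + 1)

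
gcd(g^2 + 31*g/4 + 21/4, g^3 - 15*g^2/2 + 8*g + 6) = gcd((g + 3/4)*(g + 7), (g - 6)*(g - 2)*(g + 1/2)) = 1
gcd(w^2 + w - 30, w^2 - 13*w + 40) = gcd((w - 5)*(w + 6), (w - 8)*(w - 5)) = w - 5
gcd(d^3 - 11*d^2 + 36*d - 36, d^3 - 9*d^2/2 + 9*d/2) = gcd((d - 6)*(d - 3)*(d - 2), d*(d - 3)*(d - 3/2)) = d - 3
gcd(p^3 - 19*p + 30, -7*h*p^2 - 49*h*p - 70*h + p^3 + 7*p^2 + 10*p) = p + 5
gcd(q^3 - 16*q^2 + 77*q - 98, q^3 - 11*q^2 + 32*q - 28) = q^2 - 9*q + 14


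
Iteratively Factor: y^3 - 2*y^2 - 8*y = (y)*(y^2 - 2*y - 8) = y*(y + 2)*(y - 4)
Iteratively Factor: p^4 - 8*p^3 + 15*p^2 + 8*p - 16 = (p - 1)*(p^3 - 7*p^2 + 8*p + 16) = (p - 4)*(p - 1)*(p^2 - 3*p - 4) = (p - 4)^2*(p - 1)*(p + 1)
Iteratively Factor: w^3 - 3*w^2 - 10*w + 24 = (w - 4)*(w^2 + w - 6) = (w - 4)*(w - 2)*(w + 3)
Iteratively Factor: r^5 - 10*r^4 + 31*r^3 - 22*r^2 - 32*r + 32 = (r + 1)*(r^4 - 11*r^3 + 42*r^2 - 64*r + 32) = (r - 4)*(r + 1)*(r^3 - 7*r^2 + 14*r - 8) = (r - 4)^2*(r + 1)*(r^2 - 3*r + 2) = (r - 4)^2*(r - 2)*(r + 1)*(r - 1)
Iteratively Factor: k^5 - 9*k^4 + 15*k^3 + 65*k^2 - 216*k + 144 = (k - 3)*(k^4 - 6*k^3 - 3*k^2 + 56*k - 48) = (k - 4)*(k - 3)*(k^3 - 2*k^2 - 11*k + 12) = (k - 4)^2*(k - 3)*(k^2 + 2*k - 3) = (k - 4)^2*(k - 3)*(k - 1)*(k + 3)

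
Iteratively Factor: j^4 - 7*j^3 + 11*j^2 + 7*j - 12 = (j - 3)*(j^3 - 4*j^2 - j + 4) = (j - 3)*(j + 1)*(j^2 - 5*j + 4) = (j - 4)*(j - 3)*(j + 1)*(j - 1)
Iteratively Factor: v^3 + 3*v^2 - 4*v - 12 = (v - 2)*(v^2 + 5*v + 6) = (v - 2)*(v + 2)*(v + 3)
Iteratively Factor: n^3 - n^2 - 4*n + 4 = (n - 2)*(n^2 + n - 2) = (n - 2)*(n - 1)*(n + 2)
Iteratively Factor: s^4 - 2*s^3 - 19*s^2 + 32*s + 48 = (s - 3)*(s^3 + s^2 - 16*s - 16) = (s - 3)*(s + 4)*(s^2 - 3*s - 4) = (s - 3)*(s + 1)*(s + 4)*(s - 4)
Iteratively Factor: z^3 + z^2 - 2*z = (z + 2)*(z^2 - z) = z*(z + 2)*(z - 1)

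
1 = 1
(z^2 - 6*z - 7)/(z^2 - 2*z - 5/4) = 4*(-z^2 + 6*z + 7)/(-4*z^2 + 8*z + 5)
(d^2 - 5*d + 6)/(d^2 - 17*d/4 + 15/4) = 4*(d - 2)/(4*d - 5)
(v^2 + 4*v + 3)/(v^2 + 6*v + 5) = (v + 3)/(v + 5)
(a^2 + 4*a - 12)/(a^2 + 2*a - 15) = (a^2 + 4*a - 12)/(a^2 + 2*a - 15)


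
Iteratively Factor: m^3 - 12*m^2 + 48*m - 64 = (m - 4)*(m^2 - 8*m + 16) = (m - 4)^2*(m - 4)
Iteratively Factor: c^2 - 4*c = (c)*(c - 4)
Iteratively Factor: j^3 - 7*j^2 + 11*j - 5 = (j - 1)*(j^2 - 6*j + 5) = (j - 1)^2*(j - 5)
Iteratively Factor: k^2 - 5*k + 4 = (k - 4)*(k - 1)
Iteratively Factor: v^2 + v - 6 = (v + 3)*(v - 2)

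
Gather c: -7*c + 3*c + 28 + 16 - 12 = 32 - 4*c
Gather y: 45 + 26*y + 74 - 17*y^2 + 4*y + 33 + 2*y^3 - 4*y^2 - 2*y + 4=2*y^3 - 21*y^2 + 28*y + 156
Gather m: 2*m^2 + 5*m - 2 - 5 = 2*m^2 + 5*m - 7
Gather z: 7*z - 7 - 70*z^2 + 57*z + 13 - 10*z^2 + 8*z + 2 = -80*z^2 + 72*z + 8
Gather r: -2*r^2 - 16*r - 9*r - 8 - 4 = -2*r^2 - 25*r - 12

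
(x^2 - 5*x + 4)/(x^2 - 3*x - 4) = (x - 1)/(x + 1)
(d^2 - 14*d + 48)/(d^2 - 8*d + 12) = (d - 8)/(d - 2)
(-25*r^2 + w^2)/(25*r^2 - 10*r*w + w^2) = (-5*r - w)/(5*r - w)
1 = 1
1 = 1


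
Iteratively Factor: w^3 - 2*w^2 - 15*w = (w)*(w^2 - 2*w - 15) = w*(w + 3)*(w - 5)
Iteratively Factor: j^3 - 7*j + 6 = (j + 3)*(j^2 - 3*j + 2) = (j - 1)*(j + 3)*(j - 2)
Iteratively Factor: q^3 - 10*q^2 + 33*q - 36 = (q - 4)*(q^2 - 6*q + 9) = (q - 4)*(q - 3)*(q - 3)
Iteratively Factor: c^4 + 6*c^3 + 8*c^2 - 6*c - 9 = (c + 3)*(c^3 + 3*c^2 - c - 3) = (c - 1)*(c + 3)*(c^2 + 4*c + 3) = (c - 1)*(c + 3)^2*(c + 1)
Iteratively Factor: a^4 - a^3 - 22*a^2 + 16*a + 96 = (a - 3)*(a^3 + 2*a^2 - 16*a - 32) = (a - 4)*(a - 3)*(a^2 + 6*a + 8) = (a - 4)*(a - 3)*(a + 2)*(a + 4)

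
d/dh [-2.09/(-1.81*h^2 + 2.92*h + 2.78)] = (6.1028 - 7.5658*h)/(-1.81*h^2 + 2.92*h + 2.78)^2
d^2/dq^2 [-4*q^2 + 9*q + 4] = -8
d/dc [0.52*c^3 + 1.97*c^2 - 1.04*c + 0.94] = 1.56*c^2 + 3.94*c - 1.04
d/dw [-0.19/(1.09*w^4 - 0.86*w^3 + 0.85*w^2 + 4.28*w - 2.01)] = (0.8284*w^3 - 0.4902*w^2 + 0.323*w + 0.8132)/(1.09*w^4 - 0.86*w^3 + 0.85*w^2 + 4.28*w - 2.01)^2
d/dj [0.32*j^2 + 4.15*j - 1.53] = 0.64*j + 4.15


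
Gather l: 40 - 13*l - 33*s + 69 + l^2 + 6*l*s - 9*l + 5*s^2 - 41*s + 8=l^2 + l*(6*s - 22) + 5*s^2 - 74*s + 117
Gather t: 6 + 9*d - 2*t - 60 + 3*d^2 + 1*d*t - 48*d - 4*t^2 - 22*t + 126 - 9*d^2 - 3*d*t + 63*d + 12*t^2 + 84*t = -6*d^2 + 24*d + 8*t^2 + t*(60 - 2*d) + 72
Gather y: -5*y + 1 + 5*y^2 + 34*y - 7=5*y^2 + 29*y - 6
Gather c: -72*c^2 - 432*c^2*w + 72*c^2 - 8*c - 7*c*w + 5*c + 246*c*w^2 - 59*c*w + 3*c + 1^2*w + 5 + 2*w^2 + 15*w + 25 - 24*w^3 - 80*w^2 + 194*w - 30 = -432*c^2*w + c*(246*w^2 - 66*w) - 24*w^3 - 78*w^2 + 210*w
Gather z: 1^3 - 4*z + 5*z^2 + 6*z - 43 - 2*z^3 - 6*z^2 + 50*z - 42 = -2*z^3 - z^2 + 52*z - 84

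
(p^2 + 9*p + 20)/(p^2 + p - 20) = (p + 4)/(p - 4)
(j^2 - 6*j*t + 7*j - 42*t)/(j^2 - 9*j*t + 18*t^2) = (-j - 7)/(-j + 3*t)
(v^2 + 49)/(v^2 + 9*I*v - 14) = (v - 7*I)/(v + 2*I)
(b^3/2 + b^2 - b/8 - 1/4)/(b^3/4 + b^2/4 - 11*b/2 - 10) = (2*b^2 - 1/2)/(b^2 - b - 20)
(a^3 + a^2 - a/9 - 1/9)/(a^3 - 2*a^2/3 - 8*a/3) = (-9*a^3 - 9*a^2 + a + 1)/(3*a*(-3*a^2 + 2*a + 8))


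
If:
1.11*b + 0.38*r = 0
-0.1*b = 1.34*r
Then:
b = 0.00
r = 0.00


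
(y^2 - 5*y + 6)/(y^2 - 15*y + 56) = (y^2 - 5*y + 6)/(y^2 - 15*y + 56)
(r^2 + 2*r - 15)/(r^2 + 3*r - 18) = (r + 5)/(r + 6)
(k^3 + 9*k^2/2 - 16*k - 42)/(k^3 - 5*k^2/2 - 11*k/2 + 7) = (k + 6)/(k - 1)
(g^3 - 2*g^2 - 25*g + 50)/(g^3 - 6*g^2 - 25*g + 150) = (g - 2)/(g - 6)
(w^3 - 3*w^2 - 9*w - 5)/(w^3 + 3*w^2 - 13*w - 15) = (w^2 - 4*w - 5)/(w^2 + 2*w - 15)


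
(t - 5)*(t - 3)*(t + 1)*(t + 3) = t^4 - 4*t^3 - 14*t^2 + 36*t + 45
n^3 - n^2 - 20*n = n*(n - 5)*(n + 4)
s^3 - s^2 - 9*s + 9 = (s - 3)*(s - 1)*(s + 3)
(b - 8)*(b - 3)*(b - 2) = b^3 - 13*b^2 + 46*b - 48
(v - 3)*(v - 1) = v^2 - 4*v + 3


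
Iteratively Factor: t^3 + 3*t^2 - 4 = (t + 2)*(t^2 + t - 2) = (t - 1)*(t + 2)*(t + 2)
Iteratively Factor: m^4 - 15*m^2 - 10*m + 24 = (m - 1)*(m^3 + m^2 - 14*m - 24) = (m - 1)*(m + 3)*(m^2 - 2*m - 8) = (m - 4)*(m - 1)*(m + 3)*(m + 2)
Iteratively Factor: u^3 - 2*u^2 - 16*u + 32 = (u - 4)*(u^2 + 2*u - 8) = (u - 4)*(u + 4)*(u - 2)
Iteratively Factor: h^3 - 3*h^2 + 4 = (h - 2)*(h^2 - h - 2) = (h - 2)^2*(h + 1)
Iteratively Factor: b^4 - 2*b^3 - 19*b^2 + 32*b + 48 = (b + 1)*(b^3 - 3*b^2 - 16*b + 48) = (b - 3)*(b + 1)*(b^2 - 16) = (b - 4)*(b - 3)*(b + 1)*(b + 4)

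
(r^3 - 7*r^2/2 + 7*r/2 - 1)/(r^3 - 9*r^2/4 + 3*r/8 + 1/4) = 4*(r - 1)/(4*r + 1)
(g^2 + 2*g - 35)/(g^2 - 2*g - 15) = (g + 7)/(g + 3)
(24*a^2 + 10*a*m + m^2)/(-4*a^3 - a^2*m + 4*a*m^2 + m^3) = (-6*a - m)/(a^2 - m^2)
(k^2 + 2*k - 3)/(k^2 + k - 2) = (k + 3)/(k + 2)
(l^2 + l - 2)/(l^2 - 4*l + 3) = (l + 2)/(l - 3)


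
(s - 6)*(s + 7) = s^2 + s - 42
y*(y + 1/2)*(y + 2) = y^3 + 5*y^2/2 + y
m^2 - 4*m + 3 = (m - 3)*(m - 1)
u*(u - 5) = u^2 - 5*u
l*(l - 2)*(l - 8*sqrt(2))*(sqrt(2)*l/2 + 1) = sqrt(2)*l^4/2 - 7*l^3 - sqrt(2)*l^3 - 8*sqrt(2)*l^2 + 14*l^2 + 16*sqrt(2)*l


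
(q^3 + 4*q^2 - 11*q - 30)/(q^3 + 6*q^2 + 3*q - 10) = (q - 3)/(q - 1)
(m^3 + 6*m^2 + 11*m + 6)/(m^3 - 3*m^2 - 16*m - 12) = (m + 3)/(m - 6)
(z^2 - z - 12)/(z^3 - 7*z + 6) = (z - 4)/(z^2 - 3*z + 2)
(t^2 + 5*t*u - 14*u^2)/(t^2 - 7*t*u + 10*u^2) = (t + 7*u)/(t - 5*u)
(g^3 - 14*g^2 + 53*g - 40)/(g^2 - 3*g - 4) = (-g^3 + 14*g^2 - 53*g + 40)/(-g^2 + 3*g + 4)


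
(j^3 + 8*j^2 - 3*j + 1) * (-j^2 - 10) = -j^5 - 8*j^4 - 7*j^3 - 81*j^2 + 30*j - 10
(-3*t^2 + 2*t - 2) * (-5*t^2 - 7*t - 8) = 15*t^4 + 11*t^3 + 20*t^2 - 2*t + 16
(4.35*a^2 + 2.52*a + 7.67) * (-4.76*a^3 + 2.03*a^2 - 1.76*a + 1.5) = -20.706*a^5 - 3.1647*a^4 - 39.0496*a^3 + 17.6599*a^2 - 9.7192*a + 11.505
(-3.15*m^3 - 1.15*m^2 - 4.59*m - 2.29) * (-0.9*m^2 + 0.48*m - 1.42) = 2.835*m^5 - 0.477*m^4 + 8.052*m^3 + 1.4908*m^2 + 5.4186*m + 3.2518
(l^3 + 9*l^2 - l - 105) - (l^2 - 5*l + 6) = l^3 + 8*l^2 + 4*l - 111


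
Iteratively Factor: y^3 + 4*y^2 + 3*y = (y + 3)*(y^2 + y) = (y + 1)*(y + 3)*(y)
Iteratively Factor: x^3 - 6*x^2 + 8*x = (x - 4)*(x^2 - 2*x) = x*(x - 4)*(x - 2)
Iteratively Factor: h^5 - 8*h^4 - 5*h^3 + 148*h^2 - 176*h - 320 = (h - 4)*(h^4 - 4*h^3 - 21*h^2 + 64*h + 80) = (h - 4)*(h + 4)*(h^3 - 8*h^2 + 11*h + 20) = (h - 4)^2*(h + 4)*(h^2 - 4*h - 5) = (h - 4)^2*(h + 1)*(h + 4)*(h - 5)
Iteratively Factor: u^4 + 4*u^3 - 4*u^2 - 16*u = (u - 2)*(u^3 + 6*u^2 + 8*u) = u*(u - 2)*(u^2 + 6*u + 8) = u*(u - 2)*(u + 4)*(u + 2)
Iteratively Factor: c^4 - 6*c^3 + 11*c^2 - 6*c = (c - 3)*(c^3 - 3*c^2 + 2*c) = (c - 3)*(c - 2)*(c^2 - c) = c*(c - 3)*(c - 2)*(c - 1)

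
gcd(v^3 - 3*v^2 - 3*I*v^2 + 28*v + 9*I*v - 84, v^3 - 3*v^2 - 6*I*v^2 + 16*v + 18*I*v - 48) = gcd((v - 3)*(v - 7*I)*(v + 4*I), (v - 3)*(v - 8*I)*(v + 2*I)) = v - 3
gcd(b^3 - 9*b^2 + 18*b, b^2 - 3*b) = b^2 - 3*b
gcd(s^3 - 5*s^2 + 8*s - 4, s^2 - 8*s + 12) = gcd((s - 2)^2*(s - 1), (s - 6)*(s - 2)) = s - 2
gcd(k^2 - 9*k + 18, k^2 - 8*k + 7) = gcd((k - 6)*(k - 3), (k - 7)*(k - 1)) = 1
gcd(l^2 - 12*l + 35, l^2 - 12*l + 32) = 1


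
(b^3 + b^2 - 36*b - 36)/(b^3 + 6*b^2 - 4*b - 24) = (b^2 - 5*b - 6)/(b^2 - 4)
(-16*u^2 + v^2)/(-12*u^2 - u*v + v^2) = (4*u + v)/(3*u + v)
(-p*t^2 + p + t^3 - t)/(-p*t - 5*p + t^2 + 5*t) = (t^2 - 1)/(t + 5)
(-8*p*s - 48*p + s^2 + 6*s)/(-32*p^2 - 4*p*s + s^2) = (s + 6)/(4*p + s)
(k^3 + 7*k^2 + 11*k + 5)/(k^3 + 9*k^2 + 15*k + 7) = (k + 5)/(k + 7)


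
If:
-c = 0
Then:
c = 0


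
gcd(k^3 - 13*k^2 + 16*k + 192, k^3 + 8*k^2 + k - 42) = k + 3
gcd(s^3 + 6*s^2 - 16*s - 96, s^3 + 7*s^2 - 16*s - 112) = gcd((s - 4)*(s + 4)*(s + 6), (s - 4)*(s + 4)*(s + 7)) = s^2 - 16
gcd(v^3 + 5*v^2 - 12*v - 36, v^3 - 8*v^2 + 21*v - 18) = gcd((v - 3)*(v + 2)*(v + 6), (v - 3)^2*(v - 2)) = v - 3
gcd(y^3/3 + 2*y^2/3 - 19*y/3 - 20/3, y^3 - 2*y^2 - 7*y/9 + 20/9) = y + 1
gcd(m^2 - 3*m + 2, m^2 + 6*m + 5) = 1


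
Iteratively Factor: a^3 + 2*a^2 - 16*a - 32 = (a - 4)*(a^2 + 6*a + 8) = (a - 4)*(a + 2)*(a + 4)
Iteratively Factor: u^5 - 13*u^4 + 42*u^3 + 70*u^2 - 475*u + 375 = (u - 5)*(u^4 - 8*u^3 + 2*u^2 + 80*u - 75) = (u - 5)*(u + 3)*(u^3 - 11*u^2 + 35*u - 25) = (u - 5)^2*(u + 3)*(u^2 - 6*u + 5) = (u - 5)^2*(u - 1)*(u + 3)*(u - 5)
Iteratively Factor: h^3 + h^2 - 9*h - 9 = (h + 3)*(h^2 - 2*h - 3) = (h + 1)*(h + 3)*(h - 3)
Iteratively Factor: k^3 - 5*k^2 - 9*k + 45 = (k + 3)*(k^2 - 8*k + 15) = (k - 3)*(k + 3)*(k - 5)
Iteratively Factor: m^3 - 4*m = (m - 2)*(m^2 + 2*m) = m*(m - 2)*(m + 2)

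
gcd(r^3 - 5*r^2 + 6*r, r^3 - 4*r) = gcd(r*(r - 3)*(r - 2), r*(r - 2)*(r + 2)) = r^2 - 2*r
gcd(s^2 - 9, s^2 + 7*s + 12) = s + 3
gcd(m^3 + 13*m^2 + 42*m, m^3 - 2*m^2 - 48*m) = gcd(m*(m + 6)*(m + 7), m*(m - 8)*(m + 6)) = m^2 + 6*m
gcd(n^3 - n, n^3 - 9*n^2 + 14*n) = n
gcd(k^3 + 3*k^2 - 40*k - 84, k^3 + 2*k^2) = k + 2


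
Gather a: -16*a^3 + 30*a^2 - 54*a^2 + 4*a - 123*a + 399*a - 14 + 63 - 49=-16*a^3 - 24*a^2 + 280*a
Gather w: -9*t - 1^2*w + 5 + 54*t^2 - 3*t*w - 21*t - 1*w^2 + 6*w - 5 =54*t^2 - 30*t - w^2 + w*(5 - 3*t)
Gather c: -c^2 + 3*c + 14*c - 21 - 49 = -c^2 + 17*c - 70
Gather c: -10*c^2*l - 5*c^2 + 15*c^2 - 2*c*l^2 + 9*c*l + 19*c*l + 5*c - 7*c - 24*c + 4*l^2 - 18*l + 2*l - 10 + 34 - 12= c^2*(10 - 10*l) + c*(-2*l^2 + 28*l - 26) + 4*l^2 - 16*l + 12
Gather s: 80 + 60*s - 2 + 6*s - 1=66*s + 77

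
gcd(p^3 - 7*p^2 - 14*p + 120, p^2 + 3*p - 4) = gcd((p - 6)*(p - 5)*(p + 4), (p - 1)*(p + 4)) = p + 4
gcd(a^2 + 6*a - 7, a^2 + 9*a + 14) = a + 7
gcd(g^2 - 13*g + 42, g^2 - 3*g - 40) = 1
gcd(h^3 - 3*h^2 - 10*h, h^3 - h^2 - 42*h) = h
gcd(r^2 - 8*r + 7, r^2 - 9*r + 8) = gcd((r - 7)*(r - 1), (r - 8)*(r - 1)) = r - 1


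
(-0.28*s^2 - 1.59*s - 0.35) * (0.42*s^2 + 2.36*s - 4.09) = -0.1176*s^4 - 1.3286*s^3 - 2.7542*s^2 + 5.6771*s + 1.4315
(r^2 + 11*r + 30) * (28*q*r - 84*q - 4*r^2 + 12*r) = 28*q*r^3 + 224*q*r^2 - 84*q*r - 2520*q - 4*r^4 - 32*r^3 + 12*r^2 + 360*r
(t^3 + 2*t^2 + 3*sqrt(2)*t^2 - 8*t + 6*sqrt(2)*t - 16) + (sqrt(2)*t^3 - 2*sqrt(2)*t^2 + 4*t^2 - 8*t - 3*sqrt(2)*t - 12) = t^3 + sqrt(2)*t^3 + sqrt(2)*t^2 + 6*t^2 - 16*t + 3*sqrt(2)*t - 28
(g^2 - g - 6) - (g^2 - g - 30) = 24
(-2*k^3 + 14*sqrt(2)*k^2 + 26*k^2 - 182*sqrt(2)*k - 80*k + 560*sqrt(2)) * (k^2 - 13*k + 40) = -2*k^5 + 14*sqrt(2)*k^4 + 52*k^4 - 364*sqrt(2)*k^3 - 498*k^3 + 2080*k^2 + 3486*sqrt(2)*k^2 - 14560*sqrt(2)*k - 3200*k + 22400*sqrt(2)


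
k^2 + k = k*(k + 1)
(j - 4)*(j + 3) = j^2 - j - 12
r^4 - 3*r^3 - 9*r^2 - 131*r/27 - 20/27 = (r - 5)*(r + 1/3)^2*(r + 4/3)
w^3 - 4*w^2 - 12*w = w*(w - 6)*(w + 2)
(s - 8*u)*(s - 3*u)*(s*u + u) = s^3*u - 11*s^2*u^2 + s^2*u + 24*s*u^3 - 11*s*u^2 + 24*u^3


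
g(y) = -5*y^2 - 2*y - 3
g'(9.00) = -92.00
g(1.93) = -25.48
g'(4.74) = -49.40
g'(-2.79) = 25.90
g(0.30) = -4.05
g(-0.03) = -2.94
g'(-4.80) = 46.00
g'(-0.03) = -1.70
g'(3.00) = -32.00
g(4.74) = -124.82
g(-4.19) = -82.40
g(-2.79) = -36.34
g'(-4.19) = 39.90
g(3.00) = -54.00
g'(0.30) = -5.00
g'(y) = -10*y - 2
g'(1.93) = -21.30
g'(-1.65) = 14.50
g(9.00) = -426.00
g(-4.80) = -108.60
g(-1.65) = -13.31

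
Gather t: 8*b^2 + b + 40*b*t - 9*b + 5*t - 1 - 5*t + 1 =8*b^2 + 40*b*t - 8*b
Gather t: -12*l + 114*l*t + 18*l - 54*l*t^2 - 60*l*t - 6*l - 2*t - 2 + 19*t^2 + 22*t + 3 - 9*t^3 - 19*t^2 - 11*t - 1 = -54*l*t^2 - 9*t^3 + t*(54*l + 9)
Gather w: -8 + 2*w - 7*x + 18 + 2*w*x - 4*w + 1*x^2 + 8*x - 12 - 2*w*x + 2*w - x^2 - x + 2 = 0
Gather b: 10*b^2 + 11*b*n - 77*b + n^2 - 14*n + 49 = 10*b^2 + b*(11*n - 77) + n^2 - 14*n + 49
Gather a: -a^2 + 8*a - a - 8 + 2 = -a^2 + 7*a - 6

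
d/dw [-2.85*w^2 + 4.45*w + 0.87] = 4.45 - 5.7*w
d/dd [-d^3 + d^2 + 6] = d*(2 - 3*d)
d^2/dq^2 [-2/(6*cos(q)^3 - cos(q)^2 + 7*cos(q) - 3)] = 2*((-23*cos(q) + 4*cos(2*q) - 27*cos(3*q))*(6*cos(q)^3 - cos(q)^2 + 7*cos(q) - 3)/2 - 2*(18*cos(q)^2 - 2*cos(q) + 7)^2*sin(q)^2)/(6*cos(q)^3 - cos(q)^2 + 7*cos(q) - 3)^3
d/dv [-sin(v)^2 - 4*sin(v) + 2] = -2*(sin(v) + 2)*cos(v)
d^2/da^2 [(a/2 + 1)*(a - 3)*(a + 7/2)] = 3*a + 5/2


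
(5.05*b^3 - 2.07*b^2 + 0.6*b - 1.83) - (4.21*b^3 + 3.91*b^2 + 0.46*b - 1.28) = 0.84*b^3 - 5.98*b^2 + 0.14*b - 0.55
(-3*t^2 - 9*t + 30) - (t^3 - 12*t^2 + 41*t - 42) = -t^3 + 9*t^2 - 50*t + 72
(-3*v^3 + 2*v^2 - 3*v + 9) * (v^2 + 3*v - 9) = -3*v^5 - 7*v^4 + 30*v^3 - 18*v^2 + 54*v - 81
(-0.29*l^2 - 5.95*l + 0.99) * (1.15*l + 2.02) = -0.3335*l^3 - 7.4283*l^2 - 10.8805*l + 1.9998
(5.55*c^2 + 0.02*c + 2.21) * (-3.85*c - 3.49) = -21.3675*c^3 - 19.4465*c^2 - 8.5783*c - 7.7129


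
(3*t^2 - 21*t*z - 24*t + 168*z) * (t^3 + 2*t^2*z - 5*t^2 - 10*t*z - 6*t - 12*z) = 3*t^5 - 15*t^4*z - 39*t^4 - 42*t^3*z^2 + 195*t^3*z + 102*t^3 + 546*t^2*z^2 - 510*t^2*z + 144*t^2 - 1428*t*z^2 - 720*t*z - 2016*z^2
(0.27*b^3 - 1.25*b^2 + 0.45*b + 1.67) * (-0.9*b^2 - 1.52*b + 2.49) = -0.243*b^5 + 0.7146*b^4 + 2.1673*b^3 - 5.2995*b^2 - 1.4179*b + 4.1583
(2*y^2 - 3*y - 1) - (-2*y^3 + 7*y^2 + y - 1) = 2*y^3 - 5*y^2 - 4*y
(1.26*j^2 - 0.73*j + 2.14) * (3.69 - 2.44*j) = -3.0744*j^3 + 6.4306*j^2 - 7.9153*j + 7.8966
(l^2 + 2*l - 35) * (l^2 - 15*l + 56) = l^4 - 13*l^3 - 9*l^2 + 637*l - 1960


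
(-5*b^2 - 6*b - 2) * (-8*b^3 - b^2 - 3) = 40*b^5 + 53*b^4 + 22*b^3 + 17*b^2 + 18*b + 6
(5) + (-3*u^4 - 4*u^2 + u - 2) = -3*u^4 - 4*u^2 + u + 3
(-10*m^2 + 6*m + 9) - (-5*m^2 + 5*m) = -5*m^2 + m + 9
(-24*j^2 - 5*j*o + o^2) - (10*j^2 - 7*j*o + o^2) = -34*j^2 + 2*j*o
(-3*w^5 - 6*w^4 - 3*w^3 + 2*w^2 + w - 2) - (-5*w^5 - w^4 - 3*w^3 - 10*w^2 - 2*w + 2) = 2*w^5 - 5*w^4 + 12*w^2 + 3*w - 4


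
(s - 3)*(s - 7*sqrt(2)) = s^2 - 7*sqrt(2)*s - 3*s + 21*sqrt(2)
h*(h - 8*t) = h^2 - 8*h*t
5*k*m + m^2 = m*(5*k + m)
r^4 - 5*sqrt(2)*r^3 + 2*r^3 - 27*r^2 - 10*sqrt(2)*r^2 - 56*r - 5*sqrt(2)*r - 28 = (r + 1)^2*(r - 7*sqrt(2))*(r + 2*sqrt(2))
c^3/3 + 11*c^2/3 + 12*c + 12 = (c/3 + 1)*(c + 2)*(c + 6)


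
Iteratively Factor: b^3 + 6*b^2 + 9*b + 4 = (b + 4)*(b^2 + 2*b + 1) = (b + 1)*(b + 4)*(b + 1)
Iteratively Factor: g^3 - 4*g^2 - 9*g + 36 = (g - 3)*(g^2 - g - 12) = (g - 4)*(g - 3)*(g + 3)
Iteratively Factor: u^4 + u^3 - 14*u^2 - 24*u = (u - 4)*(u^3 + 5*u^2 + 6*u) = u*(u - 4)*(u^2 + 5*u + 6) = u*(u - 4)*(u + 2)*(u + 3)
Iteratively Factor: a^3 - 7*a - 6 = (a + 1)*(a^2 - a - 6) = (a - 3)*(a + 1)*(a + 2)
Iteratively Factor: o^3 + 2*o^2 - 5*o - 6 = (o + 3)*(o^2 - o - 2) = (o - 2)*(o + 3)*(o + 1)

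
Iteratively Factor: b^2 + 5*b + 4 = (b + 1)*(b + 4)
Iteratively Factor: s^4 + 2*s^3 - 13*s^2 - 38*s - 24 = (s - 4)*(s^3 + 6*s^2 + 11*s + 6) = (s - 4)*(s + 3)*(s^2 + 3*s + 2) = (s - 4)*(s + 2)*(s + 3)*(s + 1)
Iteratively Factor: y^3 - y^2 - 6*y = (y)*(y^2 - y - 6) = y*(y + 2)*(y - 3)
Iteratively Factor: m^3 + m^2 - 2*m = (m + 2)*(m^2 - m) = (m - 1)*(m + 2)*(m)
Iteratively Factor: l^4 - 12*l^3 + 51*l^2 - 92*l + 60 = (l - 2)*(l^3 - 10*l^2 + 31*l - 30) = (l - 5)*(l - 2)*(l^2 - 5*l + 6) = (l - 5)*(l - 3)*(l - 2)*(l - 2)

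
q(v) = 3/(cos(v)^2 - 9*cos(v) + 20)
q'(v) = 3*(2*sin(v)*cos(v) - 9*sin(v))/(cos(v)^2 - 9*cos(v) + 20)^2 = 3*(2*cos(v) - 9)*sin(v)/(cos(v)^2 - 9*cos(v) + 20)^2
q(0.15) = 0.25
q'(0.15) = -0.02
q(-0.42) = 0.24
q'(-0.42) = 0.06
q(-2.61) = 0.11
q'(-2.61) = 0.02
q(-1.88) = 0.13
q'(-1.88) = 0.05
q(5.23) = 0.19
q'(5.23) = 0.08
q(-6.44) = 0.25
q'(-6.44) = 0.02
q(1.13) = 0.18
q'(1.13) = -0.08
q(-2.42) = 0.11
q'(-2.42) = 0.03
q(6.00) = 0.24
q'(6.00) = 0.04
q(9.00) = 0.10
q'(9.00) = -0.02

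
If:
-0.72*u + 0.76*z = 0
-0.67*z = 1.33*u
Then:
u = 0.00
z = 0.00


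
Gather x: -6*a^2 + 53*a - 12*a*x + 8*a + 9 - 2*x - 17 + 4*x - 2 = -6*a^2 + 61*a + x*(2 - 12*a) - 10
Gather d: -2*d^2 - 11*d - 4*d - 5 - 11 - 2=-2*d^2 - 15*d - 18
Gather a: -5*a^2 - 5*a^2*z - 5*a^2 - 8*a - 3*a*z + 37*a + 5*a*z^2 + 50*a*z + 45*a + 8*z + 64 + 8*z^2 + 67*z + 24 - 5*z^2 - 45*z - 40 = a^2*(-5*z - 10) + a*(5*z^2 + 47*z + 74) + 3*z^2 + 30*z + 48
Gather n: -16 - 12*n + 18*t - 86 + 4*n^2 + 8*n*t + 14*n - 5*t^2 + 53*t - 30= 4*n^2 + n*(8*t + 2) - 5*t^2 + 71*t - 132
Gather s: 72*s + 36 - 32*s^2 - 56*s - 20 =-32*s^2 + 16*s + 16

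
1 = 1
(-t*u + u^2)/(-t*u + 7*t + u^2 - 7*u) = u/(u - 7)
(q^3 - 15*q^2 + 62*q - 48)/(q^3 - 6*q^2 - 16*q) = (q^2 - 7*q + 6)/(q*(q + 2))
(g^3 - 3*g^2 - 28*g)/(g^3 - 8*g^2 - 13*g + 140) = g/(g - 5)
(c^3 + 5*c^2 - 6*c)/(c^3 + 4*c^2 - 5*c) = (c + 6)/(c + 5)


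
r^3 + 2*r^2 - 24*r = r*(r - 4)*(r + 6)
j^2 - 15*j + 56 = (j - 8)*(j - 7)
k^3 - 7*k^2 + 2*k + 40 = (k - 5)*(k - 4)*(k + 2)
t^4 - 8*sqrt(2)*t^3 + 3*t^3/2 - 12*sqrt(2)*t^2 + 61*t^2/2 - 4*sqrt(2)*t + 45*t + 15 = (t + 1/2)*(t + 1)*(t - 5*sqrt(2))*(t - 3*sqrt(2))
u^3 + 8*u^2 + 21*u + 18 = (u + 2)*(u + 3)^2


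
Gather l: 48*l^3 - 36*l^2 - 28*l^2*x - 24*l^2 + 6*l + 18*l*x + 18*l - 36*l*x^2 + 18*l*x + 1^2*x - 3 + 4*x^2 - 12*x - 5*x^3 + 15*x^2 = 48*l^3 + l^2*(-28*x - 60) + l*(-36*x^2 + 36*x + 24) - 5*x^3 + 19*x^2 - 11*x - 3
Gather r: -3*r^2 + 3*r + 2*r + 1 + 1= -3*r^2 + 5*r + 2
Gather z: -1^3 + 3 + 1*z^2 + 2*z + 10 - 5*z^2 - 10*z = -4*z^2 - 8*z + 12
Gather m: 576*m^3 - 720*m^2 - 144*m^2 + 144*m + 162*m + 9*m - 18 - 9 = 576*m^3 - 864*m^2 + 315*m - 27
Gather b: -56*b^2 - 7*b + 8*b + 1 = -56*b^2 + b + 1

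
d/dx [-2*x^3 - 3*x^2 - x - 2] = -6*x^2 - 6*x - 1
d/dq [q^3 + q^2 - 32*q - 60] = 3*q^2 + 2*q - 32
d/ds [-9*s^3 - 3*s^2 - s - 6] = -27*s^2 - 6*s - 1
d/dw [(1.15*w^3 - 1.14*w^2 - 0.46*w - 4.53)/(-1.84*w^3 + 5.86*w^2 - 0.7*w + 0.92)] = (4.6414*w^4 - 3.3028*w^3 - 18.338*w^2 + 50.994*w - 3.5942)/(3.3856*w^6 - 21.5648*w^5 + 36.9156*w^4 - 11.5896*w^3 + 11.2724*w^2 - 1.288*w + 0.8464)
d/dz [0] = 0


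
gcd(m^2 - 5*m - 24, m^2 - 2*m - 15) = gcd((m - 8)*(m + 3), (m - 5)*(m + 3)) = m + 3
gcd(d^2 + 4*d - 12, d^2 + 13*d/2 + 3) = d + 6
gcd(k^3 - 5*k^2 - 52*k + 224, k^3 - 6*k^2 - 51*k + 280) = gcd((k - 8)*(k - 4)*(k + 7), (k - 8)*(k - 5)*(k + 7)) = k^2 - k - 56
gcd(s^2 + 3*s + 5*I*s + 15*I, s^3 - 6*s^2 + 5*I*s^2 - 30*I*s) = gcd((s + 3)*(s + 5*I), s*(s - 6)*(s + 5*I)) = s + 5*I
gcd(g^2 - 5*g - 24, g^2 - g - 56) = g - 8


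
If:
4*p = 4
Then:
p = 1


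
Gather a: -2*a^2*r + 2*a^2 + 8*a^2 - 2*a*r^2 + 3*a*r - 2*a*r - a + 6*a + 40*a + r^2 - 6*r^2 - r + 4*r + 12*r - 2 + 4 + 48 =a^2*(10 - 2*r) + a*(-2*r^2 + r + 45) - 5*r^2 + 15*r + 50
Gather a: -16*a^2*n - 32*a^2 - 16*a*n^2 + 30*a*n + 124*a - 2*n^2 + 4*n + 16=a^2*(-16*n - 32) + a*(-16*n^2 + 30*n + 124) - 2*n^2 + 4*n + 16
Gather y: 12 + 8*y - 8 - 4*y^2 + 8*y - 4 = -4*y^2 + 16*y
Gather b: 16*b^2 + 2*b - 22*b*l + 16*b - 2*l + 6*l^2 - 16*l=16*b^2 + b*(18 - 22*l) + 6*l^2 - 18*l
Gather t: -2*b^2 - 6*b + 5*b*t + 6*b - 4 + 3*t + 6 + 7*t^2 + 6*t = -2*b^2 + 7*t^2 + t*(5*b + 9) + 2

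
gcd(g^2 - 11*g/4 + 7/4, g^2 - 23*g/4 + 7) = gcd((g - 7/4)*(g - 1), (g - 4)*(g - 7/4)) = g - 7/4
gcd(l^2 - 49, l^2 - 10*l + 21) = l - 7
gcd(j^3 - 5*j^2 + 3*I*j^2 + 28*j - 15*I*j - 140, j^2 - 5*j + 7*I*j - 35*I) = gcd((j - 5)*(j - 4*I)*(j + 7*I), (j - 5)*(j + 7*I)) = j^2 + j*(-5 + 7*I) - 35*I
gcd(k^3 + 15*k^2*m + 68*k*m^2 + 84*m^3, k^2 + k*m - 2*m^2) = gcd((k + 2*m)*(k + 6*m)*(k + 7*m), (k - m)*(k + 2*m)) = k + 2*m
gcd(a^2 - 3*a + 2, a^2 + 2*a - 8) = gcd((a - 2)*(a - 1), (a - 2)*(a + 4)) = a - 2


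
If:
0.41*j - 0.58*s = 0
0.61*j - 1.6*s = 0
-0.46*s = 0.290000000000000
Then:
No Solution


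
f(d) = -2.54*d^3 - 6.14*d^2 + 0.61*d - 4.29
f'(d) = -7.62*d^2 - 12.28*d + 0.61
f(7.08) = -1209.18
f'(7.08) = -468.30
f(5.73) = -680.25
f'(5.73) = -319.94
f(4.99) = -469.73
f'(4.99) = -250.41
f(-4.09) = 64.29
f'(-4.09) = -76.63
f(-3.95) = 54.04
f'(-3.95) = -69.78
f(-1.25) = -9.69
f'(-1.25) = 4.05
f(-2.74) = 0.19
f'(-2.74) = -22.95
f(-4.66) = 116.57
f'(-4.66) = -107.64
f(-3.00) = 7.20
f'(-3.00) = -31.13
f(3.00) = -126.30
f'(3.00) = -104.81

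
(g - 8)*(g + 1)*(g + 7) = g^3 - 57*g - 56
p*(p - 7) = p^2 - 7*p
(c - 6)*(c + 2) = c^2 - 4*c - 12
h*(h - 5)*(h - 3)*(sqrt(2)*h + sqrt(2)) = sqrt(2)*h^4 - 7*sqrt(2)*h^3 + 7*sqrt(2)*h^2 + 15*sqrt(2)*h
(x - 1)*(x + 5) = x^2 + 4*x - 5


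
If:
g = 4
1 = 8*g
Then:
No Solution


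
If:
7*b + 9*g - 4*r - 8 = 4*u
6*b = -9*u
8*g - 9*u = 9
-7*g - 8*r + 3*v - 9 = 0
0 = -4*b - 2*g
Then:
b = -9/10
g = 9/5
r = -1/8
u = 3/5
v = 103/15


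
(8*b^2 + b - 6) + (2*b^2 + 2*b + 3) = 10*b^2 + 3*b - 3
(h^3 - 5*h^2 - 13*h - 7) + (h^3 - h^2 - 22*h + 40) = 2*h^3 - 6*h^2 - 35*h + 33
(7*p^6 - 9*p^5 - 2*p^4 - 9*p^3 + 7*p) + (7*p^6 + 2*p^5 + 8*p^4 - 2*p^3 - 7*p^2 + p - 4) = 14*p^6 - 7*p^5 + 6*p^4 - 11*p^3 - 7*p^2 + 8*p - 4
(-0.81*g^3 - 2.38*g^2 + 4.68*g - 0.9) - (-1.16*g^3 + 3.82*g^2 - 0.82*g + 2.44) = 0.35*g^3 - 6.2*g^2 + 5.5*g - 3.34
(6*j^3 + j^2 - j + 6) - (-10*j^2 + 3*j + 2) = 6*j^3 + 11*j^2 - 4*j + 4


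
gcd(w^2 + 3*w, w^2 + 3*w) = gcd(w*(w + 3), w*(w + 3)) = w^2 + 3*w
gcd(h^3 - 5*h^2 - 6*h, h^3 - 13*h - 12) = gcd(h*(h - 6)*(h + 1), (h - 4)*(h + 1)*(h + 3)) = h + 1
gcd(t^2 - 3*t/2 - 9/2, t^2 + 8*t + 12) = 1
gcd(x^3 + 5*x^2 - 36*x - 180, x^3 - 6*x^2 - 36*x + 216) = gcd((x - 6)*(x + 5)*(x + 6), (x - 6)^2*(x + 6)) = x^2 - 36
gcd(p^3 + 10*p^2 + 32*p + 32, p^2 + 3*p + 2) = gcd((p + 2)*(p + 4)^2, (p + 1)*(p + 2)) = p + 2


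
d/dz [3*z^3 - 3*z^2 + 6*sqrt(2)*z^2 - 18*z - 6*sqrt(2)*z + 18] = 9*z^2 - 6*z + 12*sqrt(2)*z - 18 - 6*sqrt(2)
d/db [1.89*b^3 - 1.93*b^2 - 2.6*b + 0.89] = 5.67*b^2 - 3.86*b - 2.6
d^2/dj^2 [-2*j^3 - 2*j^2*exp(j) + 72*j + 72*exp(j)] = -2*j^2*exp(j) - 8*j*exp(j) - 12*j + 68*exp(j)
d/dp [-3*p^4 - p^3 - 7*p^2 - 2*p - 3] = -12*p^3 - 3*p^2 - 14*p - 2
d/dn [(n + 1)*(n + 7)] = 2*n + 8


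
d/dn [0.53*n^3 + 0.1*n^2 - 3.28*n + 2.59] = 1.59*n^2 + 0.2*n - 3.28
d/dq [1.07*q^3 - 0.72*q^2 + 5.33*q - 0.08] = 3.21*q^2 - 1.44*q + 5.33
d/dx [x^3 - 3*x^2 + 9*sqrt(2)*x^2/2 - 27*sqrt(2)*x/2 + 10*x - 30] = 3*x^2 - 6*x + 9*sqrt(2)*x - 27*sqrt(2)/2 + 10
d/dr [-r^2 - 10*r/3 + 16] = -2*r - 10/3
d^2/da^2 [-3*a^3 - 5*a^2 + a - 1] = -18*a - 10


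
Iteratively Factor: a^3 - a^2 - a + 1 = (a + 1)*(a^2 - 2*a + 1) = (a - 1)*(a + 1)*(a - 1)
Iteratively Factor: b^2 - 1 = (b + 1)*(b - 1)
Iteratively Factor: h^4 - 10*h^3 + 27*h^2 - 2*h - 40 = (h - 2)*(h^3 - 8*h^2 + 11*h + 20) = (h - 5)*(h - 2)*(h^2 - 3*h - 4) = (h - 5)*(h - 2)*(h + 1)*(h - 4)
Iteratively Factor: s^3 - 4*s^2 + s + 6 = (s - 2)*(s^2 - 2*s - 3) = (s - 2)*(s + 1)*(s - 3)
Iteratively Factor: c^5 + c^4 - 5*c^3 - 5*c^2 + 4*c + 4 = (c + 1)*(c^4 - 5*c^2 + 4) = (c + 1)*(c + 2)*(c^3 - 2*c^2 - c + 2) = (c + 1)^2*(c + 2)*(c^2 - 3*c + 2) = (c - 2)*(c + 1)^2*(c + 2)*(c - 1)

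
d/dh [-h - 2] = -1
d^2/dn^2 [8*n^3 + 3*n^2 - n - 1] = 48*n + 6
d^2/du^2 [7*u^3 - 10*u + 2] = 42*u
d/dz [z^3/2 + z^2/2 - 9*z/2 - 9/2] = 3*z^2/2 + z - 9/2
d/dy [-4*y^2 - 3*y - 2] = -8*y - 3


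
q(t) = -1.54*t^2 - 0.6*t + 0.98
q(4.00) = -26.06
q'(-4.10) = 12.03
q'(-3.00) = 8.64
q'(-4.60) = 13.57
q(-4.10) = -22.45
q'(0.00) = -0.60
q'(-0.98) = 2.42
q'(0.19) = -1.19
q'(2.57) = -8.52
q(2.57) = -10.73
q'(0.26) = -1.40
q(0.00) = 0.98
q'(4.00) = -12.92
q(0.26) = 0.72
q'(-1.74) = 4.76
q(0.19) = 0.81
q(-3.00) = -11.08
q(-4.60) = -28.85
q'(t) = -3.08*t - 0.6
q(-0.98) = 0.09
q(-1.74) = -2.64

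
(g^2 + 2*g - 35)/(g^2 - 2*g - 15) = (g + 7)/(g + 3)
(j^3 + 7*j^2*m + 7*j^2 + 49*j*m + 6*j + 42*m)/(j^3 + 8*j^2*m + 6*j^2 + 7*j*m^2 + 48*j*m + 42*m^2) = (j + 1)/(j + m)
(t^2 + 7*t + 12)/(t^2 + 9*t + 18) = (t + 4)/(t + 6)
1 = 1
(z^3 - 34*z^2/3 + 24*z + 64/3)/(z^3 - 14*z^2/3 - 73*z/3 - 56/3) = (3*z^2 - 10*z - 8)/(3*z^2 + 10*z + 7)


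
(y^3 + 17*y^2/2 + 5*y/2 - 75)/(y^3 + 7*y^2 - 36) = (y^2 + 5*y/2 - 25/2)/(y^2 + y - 6)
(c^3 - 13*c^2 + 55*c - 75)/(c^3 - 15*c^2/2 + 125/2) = 2*(c - 3)/(2*c + 5)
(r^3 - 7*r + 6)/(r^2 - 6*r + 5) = (r^2 + r - 6)/(r - 5)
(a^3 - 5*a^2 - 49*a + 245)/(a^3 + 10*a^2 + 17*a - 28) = (a^2 - 12*a + 35)/(a^2 + 3*a - 4)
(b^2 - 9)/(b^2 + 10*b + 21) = (b - 3)/(b + 7)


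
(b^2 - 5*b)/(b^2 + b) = (b - 5)/(b + 1)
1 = 1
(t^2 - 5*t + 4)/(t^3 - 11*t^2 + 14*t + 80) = (t^2 - 5*t + 4)/(t^3 - 11*t^2 + 14*t + 80)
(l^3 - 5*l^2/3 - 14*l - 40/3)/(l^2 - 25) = (3*l^2 + 10*l + 8)/(3*(l + 5))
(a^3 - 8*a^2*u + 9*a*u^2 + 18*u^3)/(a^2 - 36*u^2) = (a^2 - 2*a*u - 3*u^2)/(a + 6*u)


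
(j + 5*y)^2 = j^2 + 10*j*y + 25*y^2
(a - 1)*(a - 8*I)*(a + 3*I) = a^3 - a^2 - 5*I*a^2 + 24*a + 5*I*a - 24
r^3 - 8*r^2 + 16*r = r*(r - 4)^2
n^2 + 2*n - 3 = (n - 1)*(n + 3)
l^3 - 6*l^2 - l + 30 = (l - 5)*(l - 3)*(l + 2)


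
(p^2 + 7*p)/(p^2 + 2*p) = (p + 7)/(p + 2)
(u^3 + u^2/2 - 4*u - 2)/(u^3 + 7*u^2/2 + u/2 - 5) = (2*u^2 - 3*u - 2)/(2*u^2 + 3*u - 5)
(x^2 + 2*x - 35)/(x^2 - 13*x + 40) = (x + 7)/(x - 8)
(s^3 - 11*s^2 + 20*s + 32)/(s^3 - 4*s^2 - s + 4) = (s - 8)/(s - 1)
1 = 1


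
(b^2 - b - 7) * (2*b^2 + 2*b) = 2*b^4 - 16*b^2 - 14*b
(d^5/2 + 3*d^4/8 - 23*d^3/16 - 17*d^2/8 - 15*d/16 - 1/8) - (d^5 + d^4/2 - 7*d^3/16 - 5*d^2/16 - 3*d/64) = -d^5/2 - d^4/8 - d^3 - 29*d^2/16 - 57*d/64 - 1/8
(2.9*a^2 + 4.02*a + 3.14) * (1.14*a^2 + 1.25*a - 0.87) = 3.306*a^4 + 8.2078*a^3 + 6.0816*a^2 + 0.427600000000001*a - 2.7318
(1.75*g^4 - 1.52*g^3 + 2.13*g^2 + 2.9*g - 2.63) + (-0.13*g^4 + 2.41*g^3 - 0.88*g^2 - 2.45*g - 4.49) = 1.62*g^4 + 0.89*g^3 + 1.25*g^2 + 0.45*g - 7.12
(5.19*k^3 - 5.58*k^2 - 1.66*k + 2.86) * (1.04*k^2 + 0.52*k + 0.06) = 5.3976*k^5 - 3.1044*k^4 - 4.3166*k^3 + 1.7764*k^2 + 1.3876*k + 0.1716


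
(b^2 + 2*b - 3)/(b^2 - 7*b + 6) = (b + 3)/(b - 6)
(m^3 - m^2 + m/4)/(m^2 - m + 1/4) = m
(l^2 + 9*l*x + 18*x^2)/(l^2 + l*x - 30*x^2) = (-l - 3*x)/(-l + 5*x)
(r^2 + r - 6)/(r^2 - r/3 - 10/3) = 3*(r + 3)/(3*r + 5)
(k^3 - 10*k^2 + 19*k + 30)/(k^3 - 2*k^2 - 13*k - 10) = (k - 6)/(k + 2)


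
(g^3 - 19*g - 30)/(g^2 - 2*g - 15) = g + 2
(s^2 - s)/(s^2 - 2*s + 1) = s/(s - 1)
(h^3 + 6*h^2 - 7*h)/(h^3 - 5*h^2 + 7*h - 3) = h*(h + 7)/(h^2 - 4*h + 3)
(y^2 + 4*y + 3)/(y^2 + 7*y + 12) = (y + 1)/(y + 4)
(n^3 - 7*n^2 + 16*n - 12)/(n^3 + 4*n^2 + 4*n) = (n^3 - 7*n^2 + 16*n - 12)/(n*(n^2 + 4*n + 4))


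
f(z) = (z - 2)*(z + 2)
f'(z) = 2*z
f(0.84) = -3.29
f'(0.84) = 1.68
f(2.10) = 0.41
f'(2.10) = 4.20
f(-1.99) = -0.04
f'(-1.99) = -3.98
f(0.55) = -3.70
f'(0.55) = 1.10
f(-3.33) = 7.09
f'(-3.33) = -6.66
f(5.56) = 26.91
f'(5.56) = 11.12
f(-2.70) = 3.29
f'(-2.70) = -5.40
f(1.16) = -2.65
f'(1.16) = 2.32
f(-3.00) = 5.00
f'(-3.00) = -6.00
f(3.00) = 5.00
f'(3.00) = 6.00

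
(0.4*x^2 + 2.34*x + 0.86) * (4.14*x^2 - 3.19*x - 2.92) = 1.656*x^4 + 8.4116*x^3 - 5.0722*x^2 - 9.5762*x - 2.5112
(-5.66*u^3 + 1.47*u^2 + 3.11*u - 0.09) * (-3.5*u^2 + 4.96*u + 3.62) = 19.81*u^5 - 33.2186*u^4 - 24.083*u^3 + 21.062*u^2 + 10.8118*u - 0.3258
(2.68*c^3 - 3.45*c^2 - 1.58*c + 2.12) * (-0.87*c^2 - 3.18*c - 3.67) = -2.3316*c^5 - 5.5209*c^4 + 2.51*c^3 + 15.8415*c^2 - 0.943000000000001*c - 7.7804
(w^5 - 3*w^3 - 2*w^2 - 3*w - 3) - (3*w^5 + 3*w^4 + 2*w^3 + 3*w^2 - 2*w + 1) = -2*w^5 - 3*w^4 - 5*w^3 - 5*w^2 - w - 4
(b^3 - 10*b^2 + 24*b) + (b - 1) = b^3 - 10*b^2 + 25*b - 1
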